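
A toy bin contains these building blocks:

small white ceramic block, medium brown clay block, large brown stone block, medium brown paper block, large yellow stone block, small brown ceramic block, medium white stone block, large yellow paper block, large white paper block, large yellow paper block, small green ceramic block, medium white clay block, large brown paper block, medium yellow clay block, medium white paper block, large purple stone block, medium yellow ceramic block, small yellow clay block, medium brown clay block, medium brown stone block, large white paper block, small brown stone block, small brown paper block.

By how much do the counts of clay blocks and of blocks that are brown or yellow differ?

10

clay blocks: 5. blocks that are brown or yellow: 15.
|5 − 15| = 15 − 5 = 10.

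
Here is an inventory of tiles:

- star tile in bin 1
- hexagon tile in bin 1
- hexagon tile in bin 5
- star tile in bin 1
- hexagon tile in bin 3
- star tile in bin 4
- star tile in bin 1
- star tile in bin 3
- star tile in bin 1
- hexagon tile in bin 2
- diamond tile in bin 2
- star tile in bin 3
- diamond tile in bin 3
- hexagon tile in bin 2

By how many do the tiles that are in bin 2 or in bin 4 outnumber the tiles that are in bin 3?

0

tiles in bin 2 or in bin 4: 4.
tiles in bin 3: 4.
4 − 4 = 0.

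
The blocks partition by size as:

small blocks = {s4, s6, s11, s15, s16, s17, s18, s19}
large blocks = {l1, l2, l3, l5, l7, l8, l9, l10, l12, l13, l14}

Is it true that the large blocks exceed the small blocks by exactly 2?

False

large blocks: 11.
small blocks: 8.
The claim requires 11 − 8 (= 3) to equal 2, which does not hold.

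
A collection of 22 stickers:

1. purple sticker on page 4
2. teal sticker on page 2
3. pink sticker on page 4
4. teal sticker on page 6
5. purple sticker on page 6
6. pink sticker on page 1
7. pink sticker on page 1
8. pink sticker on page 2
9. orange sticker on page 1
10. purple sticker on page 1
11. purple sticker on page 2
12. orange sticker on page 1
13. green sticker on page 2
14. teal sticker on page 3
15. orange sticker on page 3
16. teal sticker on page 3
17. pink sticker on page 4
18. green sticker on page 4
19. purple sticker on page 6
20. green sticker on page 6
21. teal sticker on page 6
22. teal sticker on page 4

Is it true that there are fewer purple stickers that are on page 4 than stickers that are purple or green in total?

There is 1 purple sticker on page 4.
There are 8 stickers that are purple or green.
The claim requires 1 < 8, which holds.

True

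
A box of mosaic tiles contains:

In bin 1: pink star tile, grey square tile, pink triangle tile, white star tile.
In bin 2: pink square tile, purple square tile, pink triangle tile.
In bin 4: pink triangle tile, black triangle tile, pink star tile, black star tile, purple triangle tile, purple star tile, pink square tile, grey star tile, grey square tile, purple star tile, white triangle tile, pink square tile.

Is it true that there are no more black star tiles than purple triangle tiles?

True

There is 1 black star tile.
There is 1 purple triangle tile.
The claim requires 1 ≤ 1, which holds.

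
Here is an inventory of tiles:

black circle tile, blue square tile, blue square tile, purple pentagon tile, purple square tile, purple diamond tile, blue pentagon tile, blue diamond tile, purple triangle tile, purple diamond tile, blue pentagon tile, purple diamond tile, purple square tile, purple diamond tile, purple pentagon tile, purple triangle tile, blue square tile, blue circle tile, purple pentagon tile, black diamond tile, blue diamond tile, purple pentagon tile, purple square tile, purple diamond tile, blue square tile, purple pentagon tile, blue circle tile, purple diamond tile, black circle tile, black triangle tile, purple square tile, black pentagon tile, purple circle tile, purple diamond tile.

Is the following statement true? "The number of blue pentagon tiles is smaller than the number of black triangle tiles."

False

|blue pentagon tiles| = 2.
|black triangle tiles| = 1.
The claim requires 2 < 1, which does not hold.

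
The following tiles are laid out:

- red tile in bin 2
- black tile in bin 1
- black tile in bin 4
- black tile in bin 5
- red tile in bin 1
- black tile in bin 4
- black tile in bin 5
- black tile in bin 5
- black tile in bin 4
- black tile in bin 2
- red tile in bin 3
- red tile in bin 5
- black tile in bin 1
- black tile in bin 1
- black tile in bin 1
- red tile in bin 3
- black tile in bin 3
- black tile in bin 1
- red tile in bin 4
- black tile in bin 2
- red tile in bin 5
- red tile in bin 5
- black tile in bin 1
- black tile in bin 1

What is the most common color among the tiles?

Counts by color: black 16, red 8.
The maximum is 16, held uniquely by black.

black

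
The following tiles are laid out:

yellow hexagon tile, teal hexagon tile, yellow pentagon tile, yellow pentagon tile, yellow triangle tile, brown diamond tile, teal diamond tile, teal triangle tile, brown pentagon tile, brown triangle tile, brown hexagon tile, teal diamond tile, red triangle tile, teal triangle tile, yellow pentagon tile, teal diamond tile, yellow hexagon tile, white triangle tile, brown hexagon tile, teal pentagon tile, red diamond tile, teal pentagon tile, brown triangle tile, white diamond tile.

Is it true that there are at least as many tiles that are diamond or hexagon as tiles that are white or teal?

tiles that are diamond or hexagon: 11.
tiles that are white or teal: 10.
The claim requires 11 ≥ 10, which holds.

True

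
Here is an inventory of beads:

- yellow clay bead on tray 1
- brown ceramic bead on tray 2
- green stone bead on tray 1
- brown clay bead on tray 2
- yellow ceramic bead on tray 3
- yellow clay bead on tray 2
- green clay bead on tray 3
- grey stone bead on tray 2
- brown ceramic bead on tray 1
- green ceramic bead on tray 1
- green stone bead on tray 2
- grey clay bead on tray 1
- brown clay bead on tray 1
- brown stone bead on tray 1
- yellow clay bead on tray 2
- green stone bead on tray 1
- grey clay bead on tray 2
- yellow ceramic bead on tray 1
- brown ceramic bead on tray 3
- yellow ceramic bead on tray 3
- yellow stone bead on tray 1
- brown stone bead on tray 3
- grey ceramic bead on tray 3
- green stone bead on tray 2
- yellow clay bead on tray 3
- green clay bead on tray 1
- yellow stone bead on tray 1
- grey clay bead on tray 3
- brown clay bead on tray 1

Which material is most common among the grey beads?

clay

Counts by material (restricted to grey beads): clay 3, stone 1, ceramic 1.
The maximum is 3, held uniquely by clay.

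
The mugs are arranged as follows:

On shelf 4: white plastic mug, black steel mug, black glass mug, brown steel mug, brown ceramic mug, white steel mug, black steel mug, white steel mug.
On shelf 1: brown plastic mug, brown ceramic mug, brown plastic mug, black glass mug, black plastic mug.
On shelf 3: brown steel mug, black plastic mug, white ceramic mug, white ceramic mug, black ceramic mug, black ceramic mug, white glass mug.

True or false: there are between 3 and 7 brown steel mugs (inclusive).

False

There are 2 brown steel mugs.
The claim requires 3 ≤ 2 ≤ 7, which does not hold.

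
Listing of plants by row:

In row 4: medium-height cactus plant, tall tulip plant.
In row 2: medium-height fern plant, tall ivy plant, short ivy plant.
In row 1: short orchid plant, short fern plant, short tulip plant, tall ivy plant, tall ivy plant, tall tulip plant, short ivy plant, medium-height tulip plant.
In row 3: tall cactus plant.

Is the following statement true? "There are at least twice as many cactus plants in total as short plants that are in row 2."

cactus plants: 2.
short plants in row 2: 1.
The claim requires 2 ≥ 2 × 1 = 2, which holds.

True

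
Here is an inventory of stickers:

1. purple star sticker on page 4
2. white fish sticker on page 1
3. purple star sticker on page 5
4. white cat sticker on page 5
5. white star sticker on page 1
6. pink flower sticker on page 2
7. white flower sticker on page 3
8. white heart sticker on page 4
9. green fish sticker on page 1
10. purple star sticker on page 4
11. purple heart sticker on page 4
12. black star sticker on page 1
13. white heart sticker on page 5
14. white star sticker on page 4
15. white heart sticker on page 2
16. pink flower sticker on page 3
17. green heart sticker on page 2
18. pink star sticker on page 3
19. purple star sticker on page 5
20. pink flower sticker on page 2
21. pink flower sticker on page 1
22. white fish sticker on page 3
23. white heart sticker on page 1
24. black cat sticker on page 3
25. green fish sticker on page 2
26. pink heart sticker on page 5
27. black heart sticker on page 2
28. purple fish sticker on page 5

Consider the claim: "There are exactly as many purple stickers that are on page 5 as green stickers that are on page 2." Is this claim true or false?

There are 3 purple stickers on page 5.
There are 2 green stickers on page 2.
The claim requires 3 = 2, which does not hold.

False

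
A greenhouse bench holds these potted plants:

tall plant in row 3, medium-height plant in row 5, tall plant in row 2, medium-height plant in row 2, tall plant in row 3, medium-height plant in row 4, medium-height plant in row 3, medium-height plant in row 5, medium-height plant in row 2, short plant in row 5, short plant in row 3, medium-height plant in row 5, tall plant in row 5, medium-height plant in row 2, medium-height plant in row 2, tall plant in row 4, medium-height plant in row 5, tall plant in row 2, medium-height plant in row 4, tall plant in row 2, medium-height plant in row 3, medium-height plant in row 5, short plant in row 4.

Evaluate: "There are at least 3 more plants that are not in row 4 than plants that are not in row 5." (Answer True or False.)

True

|plants that are not in row 4| = 19.
|plants that are not in row 5| = 16.
The claim requires 19 − 16 = 3 ≥ 3, which holds.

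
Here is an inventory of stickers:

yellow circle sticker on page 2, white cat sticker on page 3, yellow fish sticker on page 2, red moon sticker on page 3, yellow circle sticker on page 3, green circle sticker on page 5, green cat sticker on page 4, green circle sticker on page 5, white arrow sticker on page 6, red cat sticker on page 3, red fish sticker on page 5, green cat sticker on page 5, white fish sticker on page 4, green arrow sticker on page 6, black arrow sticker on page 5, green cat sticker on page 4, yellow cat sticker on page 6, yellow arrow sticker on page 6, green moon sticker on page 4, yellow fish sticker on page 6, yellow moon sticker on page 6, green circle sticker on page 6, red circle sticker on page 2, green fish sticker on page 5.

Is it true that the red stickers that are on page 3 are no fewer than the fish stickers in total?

False

|red stickers on page 3| = 2.
|fish stickers| = 5.
The claim requires 2 ≥ 5, which does not hold.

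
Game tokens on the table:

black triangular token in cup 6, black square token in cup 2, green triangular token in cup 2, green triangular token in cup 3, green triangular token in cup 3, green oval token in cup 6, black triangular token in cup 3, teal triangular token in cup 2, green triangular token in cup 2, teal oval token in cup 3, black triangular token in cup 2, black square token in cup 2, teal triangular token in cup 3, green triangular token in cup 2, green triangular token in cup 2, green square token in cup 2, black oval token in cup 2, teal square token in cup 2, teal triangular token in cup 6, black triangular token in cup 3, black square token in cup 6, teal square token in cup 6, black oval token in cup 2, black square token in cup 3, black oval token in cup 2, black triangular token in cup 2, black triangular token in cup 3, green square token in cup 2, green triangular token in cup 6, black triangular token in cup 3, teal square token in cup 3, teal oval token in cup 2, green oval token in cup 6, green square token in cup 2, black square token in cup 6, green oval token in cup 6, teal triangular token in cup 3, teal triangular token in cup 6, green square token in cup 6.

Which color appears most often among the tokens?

Counts by color: black 15, green 14, teal 10.
The maximum is 15, held uniquely by black.

black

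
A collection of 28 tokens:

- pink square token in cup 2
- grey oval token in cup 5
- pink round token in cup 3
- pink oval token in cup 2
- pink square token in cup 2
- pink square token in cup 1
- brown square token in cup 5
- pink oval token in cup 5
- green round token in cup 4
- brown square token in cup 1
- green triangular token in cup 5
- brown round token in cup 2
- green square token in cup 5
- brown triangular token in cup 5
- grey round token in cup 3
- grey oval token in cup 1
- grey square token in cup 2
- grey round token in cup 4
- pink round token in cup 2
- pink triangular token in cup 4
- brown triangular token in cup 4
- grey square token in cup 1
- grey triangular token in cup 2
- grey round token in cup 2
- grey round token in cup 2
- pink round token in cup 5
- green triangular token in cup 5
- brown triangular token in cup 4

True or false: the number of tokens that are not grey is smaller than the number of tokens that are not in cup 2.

False

There are 19 tokens that are not grey.
There are 19 tokens that are not in cup 2.
The claim requires 19 < 19, which does not hold.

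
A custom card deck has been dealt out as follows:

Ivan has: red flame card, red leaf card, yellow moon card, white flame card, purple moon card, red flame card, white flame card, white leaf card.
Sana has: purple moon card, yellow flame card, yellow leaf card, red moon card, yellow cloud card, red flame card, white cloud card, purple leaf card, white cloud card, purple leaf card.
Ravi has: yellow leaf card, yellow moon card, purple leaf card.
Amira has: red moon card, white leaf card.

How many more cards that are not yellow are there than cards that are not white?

0

cards that are not yellow: 17.
cards that are not white: 17.
17 − 17 = 0.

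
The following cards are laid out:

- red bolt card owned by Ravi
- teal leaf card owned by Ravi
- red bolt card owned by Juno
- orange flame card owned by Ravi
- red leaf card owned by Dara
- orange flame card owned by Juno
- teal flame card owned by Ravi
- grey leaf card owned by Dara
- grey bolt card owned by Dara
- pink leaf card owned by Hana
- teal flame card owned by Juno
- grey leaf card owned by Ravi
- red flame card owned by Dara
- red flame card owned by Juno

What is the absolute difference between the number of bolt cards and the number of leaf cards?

2

bolt cards: 3. leaf cards: 5.
|3 − 5| = 5 − 3 = 2.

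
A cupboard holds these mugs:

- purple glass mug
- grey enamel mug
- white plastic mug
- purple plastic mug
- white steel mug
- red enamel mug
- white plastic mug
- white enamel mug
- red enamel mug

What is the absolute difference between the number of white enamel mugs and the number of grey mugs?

0

white enamel mugs: 1. grey mugs: 1.
|1 − 1| = 1 − 1 = 0.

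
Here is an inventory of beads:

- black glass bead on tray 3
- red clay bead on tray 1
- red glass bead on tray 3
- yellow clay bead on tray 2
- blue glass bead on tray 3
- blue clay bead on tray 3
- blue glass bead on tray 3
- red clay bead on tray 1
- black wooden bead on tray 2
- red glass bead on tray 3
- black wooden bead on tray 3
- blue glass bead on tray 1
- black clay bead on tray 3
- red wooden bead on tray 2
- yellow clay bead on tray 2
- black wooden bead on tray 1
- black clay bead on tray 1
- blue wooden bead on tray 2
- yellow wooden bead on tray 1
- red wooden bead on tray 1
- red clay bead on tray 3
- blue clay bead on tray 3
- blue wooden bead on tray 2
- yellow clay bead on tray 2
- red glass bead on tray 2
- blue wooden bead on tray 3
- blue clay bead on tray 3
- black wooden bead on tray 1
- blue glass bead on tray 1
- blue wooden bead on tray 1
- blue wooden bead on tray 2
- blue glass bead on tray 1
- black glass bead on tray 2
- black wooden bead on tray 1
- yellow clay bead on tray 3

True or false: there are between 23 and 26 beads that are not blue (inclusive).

False

There are 22 beads that are not blue.
The claim requires 23 ≤ 22 ≤ 26, which does not hold.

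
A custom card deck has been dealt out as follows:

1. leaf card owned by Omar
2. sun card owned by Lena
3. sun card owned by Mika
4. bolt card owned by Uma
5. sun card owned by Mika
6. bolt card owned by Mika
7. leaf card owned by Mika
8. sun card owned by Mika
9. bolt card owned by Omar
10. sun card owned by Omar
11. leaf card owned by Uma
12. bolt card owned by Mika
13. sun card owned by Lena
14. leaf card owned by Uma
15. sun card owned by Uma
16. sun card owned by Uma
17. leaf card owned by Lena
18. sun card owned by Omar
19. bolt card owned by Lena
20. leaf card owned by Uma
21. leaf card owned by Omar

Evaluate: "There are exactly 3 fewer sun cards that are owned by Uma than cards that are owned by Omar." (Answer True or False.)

|sun cards owned by Uma| = 2.
|cards owned by Omar| = 5.
The claim requires 5 − 2 (= 3) to equal 3, which holds.

True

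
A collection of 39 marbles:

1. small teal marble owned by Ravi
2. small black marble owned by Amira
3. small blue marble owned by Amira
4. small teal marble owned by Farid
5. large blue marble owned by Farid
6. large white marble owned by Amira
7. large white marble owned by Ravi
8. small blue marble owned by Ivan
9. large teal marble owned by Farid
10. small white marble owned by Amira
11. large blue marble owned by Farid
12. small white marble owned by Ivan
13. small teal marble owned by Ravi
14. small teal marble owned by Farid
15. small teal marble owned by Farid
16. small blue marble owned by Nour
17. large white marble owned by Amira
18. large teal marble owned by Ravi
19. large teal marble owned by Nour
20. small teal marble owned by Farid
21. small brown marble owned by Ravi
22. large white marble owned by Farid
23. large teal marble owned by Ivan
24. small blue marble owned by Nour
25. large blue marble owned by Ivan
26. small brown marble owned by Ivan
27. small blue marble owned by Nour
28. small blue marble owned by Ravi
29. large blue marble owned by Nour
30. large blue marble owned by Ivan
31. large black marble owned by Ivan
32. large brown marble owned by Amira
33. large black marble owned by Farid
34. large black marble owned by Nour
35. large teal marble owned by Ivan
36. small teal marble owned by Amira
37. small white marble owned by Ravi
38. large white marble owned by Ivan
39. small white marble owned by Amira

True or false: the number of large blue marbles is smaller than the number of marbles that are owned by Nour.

True

There are 5 large blue marbles.
Count of marbles owned by Nour: 6.
The claim requires 5 < 6, which holds.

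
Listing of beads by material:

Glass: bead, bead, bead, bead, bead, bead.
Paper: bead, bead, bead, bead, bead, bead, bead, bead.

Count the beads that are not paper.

Total beads: 14; with the excluded value: 8; remaining 14 − 8 = 6.

6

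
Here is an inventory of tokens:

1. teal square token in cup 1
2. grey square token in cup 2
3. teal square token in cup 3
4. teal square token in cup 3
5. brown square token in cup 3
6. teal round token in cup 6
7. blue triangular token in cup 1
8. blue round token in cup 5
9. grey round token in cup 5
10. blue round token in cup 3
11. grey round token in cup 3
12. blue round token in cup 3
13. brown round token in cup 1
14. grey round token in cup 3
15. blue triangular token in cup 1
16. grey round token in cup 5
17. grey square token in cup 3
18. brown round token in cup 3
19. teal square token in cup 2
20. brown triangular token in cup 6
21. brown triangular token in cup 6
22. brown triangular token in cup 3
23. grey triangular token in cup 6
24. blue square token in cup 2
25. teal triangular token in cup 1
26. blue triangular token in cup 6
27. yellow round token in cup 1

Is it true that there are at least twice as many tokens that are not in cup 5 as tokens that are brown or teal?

tokens that are not in cup 5: 24.
tokens that are brown or teal: 12.
The claim requires 24 ≥ 2 × 12 = 24, which holds.

True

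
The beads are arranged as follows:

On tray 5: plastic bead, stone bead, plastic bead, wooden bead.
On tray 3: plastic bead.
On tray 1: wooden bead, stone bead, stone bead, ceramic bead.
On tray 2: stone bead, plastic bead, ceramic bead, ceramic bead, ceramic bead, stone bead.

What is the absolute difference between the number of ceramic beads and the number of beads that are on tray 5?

0

ceramic beads: 4. beads on tray 5: 4.
|4 − 4| = 4 − 4 = 0.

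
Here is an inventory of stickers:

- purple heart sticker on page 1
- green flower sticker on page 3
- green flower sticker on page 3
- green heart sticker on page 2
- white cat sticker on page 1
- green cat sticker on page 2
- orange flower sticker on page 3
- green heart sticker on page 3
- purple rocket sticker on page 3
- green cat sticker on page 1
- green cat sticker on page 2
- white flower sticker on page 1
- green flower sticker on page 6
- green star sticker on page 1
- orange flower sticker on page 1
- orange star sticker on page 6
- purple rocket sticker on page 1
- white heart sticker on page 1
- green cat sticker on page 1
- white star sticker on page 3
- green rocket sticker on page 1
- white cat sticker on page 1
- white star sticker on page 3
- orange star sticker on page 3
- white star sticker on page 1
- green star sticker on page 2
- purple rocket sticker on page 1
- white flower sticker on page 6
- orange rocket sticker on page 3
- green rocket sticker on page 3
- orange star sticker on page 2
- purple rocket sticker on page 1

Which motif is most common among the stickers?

Counts by motif: star 8, flower 7, rocket 7, cat 6, heart 4.
The maximum is 8, held uniquely by star.

star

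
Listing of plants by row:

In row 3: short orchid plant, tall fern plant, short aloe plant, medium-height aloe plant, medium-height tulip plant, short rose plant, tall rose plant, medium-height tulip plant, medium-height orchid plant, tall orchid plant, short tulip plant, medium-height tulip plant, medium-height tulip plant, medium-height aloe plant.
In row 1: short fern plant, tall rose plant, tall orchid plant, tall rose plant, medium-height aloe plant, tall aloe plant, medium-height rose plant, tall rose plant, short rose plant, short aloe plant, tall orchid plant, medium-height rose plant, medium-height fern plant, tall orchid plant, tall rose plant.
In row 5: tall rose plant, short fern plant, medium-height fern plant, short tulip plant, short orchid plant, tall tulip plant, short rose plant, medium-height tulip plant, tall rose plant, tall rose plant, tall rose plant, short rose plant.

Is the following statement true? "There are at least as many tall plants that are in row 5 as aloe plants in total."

There are 5 tall plants in row 5.
There are 6 aloe plants.
The claim requires 5 ≥ 6, which does not hold.

False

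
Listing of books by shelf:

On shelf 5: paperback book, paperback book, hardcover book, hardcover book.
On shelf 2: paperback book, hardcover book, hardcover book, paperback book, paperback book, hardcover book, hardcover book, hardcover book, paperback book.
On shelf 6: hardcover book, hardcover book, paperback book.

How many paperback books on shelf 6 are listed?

1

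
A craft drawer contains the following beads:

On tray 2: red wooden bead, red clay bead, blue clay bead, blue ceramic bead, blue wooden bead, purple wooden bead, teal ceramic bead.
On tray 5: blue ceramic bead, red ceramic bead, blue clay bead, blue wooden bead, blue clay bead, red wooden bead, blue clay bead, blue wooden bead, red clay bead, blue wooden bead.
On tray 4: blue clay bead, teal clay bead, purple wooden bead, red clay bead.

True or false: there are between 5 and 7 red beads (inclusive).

True

There are 6 red beads.
The claim requires 5 ≤ 6 ≤ 7, which holds.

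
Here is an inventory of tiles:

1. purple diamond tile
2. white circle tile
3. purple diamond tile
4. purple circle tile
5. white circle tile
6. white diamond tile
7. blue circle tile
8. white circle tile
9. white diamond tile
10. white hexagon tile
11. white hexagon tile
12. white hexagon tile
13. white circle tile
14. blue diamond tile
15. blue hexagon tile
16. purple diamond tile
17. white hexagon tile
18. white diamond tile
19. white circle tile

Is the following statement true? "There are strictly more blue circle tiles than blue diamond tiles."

|blue circle tiles| = 1.
|blue diamond tiles| = 1.
The claim requires 1 > 1, which does not hold.

False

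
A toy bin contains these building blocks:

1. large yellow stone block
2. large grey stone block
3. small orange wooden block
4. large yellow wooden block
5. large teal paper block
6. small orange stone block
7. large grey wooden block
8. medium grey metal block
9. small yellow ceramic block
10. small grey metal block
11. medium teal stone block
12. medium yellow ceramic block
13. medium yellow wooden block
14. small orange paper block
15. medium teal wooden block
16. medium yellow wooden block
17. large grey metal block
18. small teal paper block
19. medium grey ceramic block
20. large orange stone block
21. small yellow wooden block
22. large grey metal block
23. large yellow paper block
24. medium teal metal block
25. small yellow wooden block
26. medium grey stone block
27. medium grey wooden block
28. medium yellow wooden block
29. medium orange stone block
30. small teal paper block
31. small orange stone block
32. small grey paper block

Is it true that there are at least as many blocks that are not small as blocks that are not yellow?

False

|blocks that are not small| = 21.
|blocks that are not yellow| = 22.
The claim requires 21 ≥ 22, which does not hold.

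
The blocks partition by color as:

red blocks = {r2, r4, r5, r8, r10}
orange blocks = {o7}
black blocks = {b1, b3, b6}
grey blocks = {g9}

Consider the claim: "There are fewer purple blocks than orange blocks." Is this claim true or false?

True

purple blocks: 0.
orange blocks: 1.
The claim requires 0 < 1, which holds.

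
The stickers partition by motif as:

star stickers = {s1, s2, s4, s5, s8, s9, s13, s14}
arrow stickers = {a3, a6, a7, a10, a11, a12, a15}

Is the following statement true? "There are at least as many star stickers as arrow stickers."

True

star stickers: 8.
arrow stickers: 7.
The claim requires 8 ≥ 7, which holds.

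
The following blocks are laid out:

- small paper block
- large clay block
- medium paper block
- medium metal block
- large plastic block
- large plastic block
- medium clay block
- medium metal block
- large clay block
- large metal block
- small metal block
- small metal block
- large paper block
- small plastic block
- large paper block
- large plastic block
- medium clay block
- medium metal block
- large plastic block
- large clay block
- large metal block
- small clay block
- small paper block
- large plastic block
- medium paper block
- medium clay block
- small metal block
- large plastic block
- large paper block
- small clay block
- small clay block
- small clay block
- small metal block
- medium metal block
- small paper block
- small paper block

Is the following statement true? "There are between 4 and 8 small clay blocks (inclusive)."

There are 4 small clay blocks.
The claim requires 4 ≤ 4 ≤ 8, which holds.

True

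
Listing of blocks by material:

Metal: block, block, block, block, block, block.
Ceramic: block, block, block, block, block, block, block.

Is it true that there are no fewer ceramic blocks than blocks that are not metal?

True

ceramic blocks: 7.
blocks that are not metal: 7.
The claim requires 7 ≥ 7, which holds.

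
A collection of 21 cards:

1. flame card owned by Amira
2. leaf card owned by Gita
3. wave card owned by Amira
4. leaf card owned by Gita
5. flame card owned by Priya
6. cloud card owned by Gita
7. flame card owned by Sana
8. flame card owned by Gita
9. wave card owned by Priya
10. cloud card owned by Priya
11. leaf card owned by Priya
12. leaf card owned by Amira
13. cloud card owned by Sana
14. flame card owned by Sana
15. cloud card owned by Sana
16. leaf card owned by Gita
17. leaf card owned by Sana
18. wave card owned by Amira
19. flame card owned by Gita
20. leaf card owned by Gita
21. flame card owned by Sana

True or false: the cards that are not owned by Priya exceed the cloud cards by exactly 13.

True

cards that are not owned by Priya: 17.
cloud cards: 4.
The claim requires 17 − 4 (= 13) to equal 13, which holds.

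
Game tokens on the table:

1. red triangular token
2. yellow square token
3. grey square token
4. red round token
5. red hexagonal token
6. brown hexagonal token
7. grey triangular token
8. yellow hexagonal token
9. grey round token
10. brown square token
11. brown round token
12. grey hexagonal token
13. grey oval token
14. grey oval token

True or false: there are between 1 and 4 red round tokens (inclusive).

True

There is 1 red round token.
The claim requires 1 ≤ 1 ≤ 4, which holds.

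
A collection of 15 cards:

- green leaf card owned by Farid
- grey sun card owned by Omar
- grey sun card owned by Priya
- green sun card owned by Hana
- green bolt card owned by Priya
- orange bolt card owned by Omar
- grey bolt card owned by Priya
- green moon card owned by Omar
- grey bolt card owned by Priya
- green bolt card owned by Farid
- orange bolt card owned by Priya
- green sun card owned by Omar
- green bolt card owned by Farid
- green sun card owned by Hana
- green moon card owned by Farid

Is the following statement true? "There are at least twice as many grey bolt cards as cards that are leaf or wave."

|grey bolt cards| = 2.
|cards that are leaf or wave| = 1.
The claim requires 2 ≥ 2 × 1 = 2, which holds.

True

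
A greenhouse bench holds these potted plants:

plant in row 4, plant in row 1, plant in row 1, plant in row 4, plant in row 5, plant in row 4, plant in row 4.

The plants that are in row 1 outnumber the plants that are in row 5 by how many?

1

plants in row 1: 2.
plants in row 5: 1.
2 − 1 = 1.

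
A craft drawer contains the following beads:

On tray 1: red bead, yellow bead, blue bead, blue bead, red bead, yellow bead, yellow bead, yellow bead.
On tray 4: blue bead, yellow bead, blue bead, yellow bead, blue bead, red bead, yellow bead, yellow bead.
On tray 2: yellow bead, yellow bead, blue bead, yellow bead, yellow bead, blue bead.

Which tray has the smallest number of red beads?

Counts by tray (restricted to red beads): tray 1→2, tray 4→1, tray 2→0.
The minimum is 0, held uniquely by tray 2.

tray 2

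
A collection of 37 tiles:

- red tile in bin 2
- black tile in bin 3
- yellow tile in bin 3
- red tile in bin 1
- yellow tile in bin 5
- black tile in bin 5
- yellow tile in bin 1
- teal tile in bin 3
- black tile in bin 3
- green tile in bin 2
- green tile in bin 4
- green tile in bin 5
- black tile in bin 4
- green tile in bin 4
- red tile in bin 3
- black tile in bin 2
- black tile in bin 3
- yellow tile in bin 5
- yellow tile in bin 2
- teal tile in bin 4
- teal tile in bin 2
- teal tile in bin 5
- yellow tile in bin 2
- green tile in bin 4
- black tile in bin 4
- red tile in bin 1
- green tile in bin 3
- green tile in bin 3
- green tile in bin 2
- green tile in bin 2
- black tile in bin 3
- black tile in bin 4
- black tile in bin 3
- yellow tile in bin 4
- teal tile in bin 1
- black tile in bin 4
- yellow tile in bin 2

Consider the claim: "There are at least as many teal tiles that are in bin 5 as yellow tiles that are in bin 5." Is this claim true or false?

There is 1 teal tile in bin 5.
There are 2 yellow tiles in bin 5.
The claim requires 1 ≥ 2, which does not hold.

False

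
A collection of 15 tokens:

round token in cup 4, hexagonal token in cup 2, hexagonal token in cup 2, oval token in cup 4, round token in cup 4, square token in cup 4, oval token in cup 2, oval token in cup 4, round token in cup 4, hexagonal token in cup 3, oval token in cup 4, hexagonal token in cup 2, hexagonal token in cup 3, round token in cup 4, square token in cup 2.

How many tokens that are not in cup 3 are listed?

Total tokens: 15; with the excluded value: 2; remaining 15 − 2 = 13.

13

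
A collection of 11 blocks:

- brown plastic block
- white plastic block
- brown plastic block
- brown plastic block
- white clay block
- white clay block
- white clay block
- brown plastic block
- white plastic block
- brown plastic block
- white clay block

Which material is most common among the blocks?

plastic

Counts by material: plastic 7, clay 4.
The maximum is 7, held uniquely by plastic.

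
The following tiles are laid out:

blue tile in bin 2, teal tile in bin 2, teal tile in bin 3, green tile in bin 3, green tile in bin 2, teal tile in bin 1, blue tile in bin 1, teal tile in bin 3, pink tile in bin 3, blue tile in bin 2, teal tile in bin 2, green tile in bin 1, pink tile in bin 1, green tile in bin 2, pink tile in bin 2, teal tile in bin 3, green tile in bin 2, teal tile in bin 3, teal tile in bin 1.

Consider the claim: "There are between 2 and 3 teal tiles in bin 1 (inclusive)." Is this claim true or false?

teal tiles in bin 1: 2.
The claim requires 2 ≤ 2 ≤ 3, which holds.

True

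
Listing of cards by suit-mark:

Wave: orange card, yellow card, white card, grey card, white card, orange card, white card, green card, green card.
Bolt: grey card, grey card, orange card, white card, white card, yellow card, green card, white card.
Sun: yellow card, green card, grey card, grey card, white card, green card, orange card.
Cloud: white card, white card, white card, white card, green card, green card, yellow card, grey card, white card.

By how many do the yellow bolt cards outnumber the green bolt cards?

0

yellow bolt cards: 1.
green bolt cards: 1.
1 − 1 = 0.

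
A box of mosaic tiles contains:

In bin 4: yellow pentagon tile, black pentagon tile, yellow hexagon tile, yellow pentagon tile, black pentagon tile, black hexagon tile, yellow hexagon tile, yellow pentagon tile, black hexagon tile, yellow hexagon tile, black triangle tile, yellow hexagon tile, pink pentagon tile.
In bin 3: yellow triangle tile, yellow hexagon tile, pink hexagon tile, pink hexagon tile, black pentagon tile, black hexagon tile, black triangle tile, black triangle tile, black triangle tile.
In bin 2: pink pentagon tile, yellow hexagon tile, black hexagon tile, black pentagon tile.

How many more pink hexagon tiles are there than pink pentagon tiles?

0

pink hexagon tiles: 2.
pink pentagon tiles: 2.
2 − 2 = 0.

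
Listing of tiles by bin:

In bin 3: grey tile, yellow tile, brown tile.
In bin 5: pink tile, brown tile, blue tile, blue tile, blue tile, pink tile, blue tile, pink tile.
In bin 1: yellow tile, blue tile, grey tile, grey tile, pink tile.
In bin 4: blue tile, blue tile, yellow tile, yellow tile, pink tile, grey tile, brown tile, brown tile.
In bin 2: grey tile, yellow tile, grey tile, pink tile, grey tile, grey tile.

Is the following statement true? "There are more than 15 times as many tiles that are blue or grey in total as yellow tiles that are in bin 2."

False

There are 15 tiles that are blue or grey.
There is 1 yellow tile in bin 2.
The claim requires 15 > 15 × 1 = 15, which does not hold.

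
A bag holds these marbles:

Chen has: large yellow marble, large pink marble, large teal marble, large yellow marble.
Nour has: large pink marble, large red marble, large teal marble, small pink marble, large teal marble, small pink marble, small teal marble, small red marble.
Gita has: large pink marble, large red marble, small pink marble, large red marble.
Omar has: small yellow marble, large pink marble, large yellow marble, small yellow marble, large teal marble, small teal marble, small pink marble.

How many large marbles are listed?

14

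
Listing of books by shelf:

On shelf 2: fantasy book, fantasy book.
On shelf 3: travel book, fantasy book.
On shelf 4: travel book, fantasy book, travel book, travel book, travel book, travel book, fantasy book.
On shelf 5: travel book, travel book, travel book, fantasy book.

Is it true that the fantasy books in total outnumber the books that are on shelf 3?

True

There are 6 fantasy books.
There are 2 books on shelf 3.
The claim requires 6 > 2, which holds.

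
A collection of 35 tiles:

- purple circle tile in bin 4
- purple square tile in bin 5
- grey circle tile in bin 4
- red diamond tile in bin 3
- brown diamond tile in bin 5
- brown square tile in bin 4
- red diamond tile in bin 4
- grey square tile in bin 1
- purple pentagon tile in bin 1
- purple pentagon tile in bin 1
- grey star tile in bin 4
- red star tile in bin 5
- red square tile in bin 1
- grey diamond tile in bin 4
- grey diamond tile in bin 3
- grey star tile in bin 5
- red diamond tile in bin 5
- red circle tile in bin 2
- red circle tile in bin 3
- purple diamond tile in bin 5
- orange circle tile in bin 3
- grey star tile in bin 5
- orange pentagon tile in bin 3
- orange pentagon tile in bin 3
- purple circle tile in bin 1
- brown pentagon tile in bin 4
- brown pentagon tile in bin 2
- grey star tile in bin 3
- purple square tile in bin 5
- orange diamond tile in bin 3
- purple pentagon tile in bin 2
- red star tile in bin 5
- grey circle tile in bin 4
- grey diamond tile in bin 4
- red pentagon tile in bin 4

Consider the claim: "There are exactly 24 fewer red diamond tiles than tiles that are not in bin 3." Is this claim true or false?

|red diamond tiles| = 3.
|tiles that are not in bin 3| = 27.
The claim requires 27 − 3 (= 24) to equal 24, which holds.

True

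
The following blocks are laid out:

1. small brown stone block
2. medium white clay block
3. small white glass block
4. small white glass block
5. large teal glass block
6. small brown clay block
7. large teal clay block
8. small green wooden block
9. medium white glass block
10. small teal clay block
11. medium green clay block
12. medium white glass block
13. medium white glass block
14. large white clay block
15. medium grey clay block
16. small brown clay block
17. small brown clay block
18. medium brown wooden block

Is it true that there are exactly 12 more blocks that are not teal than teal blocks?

There are 15 blocks that are not teal.
There are 3 teal blocks.
The claim requires 15 − 3 (= 12) to equal 12, which holds.

True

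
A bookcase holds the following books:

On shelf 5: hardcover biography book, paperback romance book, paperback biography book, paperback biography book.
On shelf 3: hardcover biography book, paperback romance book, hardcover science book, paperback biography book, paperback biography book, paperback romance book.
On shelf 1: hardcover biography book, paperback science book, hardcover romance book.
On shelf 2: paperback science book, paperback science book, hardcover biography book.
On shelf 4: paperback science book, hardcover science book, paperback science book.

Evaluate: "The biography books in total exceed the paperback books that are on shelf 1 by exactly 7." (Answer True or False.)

True

There are 8 biography books.
There is 1 paperback book on shelf 1.
The claim requires 8 − 1 (= 7) to equal 7, which holds.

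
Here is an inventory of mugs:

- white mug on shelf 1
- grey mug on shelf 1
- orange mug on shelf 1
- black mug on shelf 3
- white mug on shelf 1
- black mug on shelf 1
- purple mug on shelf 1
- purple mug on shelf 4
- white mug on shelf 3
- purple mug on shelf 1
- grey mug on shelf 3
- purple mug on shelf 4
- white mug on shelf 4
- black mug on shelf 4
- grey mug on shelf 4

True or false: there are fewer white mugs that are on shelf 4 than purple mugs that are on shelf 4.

True

|white mugs on shelf 4| = 1.
|purple mugs on shelf 4| = 2.
The claim requires 1 < 2, which holds.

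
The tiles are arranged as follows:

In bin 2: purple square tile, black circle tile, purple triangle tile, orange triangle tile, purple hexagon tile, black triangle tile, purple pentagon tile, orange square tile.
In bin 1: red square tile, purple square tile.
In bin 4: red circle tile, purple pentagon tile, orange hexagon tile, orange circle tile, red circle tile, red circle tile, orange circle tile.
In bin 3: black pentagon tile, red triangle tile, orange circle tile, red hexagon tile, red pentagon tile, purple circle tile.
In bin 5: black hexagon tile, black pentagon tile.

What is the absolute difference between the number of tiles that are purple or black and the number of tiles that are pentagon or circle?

tiles that are purple or black: 12. tiles that are pentagon or circle: 13.
|12 − 13| = 13 − 12 = 1.

1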